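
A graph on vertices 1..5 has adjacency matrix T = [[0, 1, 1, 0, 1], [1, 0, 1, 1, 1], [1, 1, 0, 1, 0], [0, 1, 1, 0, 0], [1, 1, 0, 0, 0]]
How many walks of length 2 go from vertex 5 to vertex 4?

The number of length-2 walks from vertex 5 to vertex 4 is entry (5,4) of T², where T is the adjacency matrix.
T² = [[3, 2, 1, 2, 1], [2, 4, 2, 1, 1], [1, 2, 3, 1, 2], [2, 1, 1, 2, 1], [1, 1, 2, 1, 2]]

1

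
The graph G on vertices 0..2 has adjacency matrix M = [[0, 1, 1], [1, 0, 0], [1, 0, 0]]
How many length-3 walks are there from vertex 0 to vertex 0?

The number of length-3 walks from vertex 0 to vertex 0 is entry (0,0) of M³, where M is the adjacency matrix.
M² = [[2, 0, 0], [0, 1, 1], [0, 1, 1]]
M³ = [[0, 2, 2], [2, 0, 0], [2, 0, 0]]

0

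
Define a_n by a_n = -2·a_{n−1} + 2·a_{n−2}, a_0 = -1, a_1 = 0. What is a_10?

-4896

With companion matrix C = [[-2, 2], [1, 0]], [a_n, a_{n−1}]ᵀ = C·[a_{n−1}, a_{n−2}]ᵀ, so [a_10, a_9]ᵀ = C⁹·[a_1, a_0]ᵀ.
C⁹ = [[-6688, 4896], [2448, -1792]], giving [a_10, a_9]ᵀ = [[-4896], [1792]].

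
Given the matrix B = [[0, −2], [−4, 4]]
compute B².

[[8, −8], [−16, 24]]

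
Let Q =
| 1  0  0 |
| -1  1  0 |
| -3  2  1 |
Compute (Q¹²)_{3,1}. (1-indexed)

-168

Q = I + N where N = [[0, 0, 0], [-1, 0, 0], [-3, 2, 0]] is strictly lower-triangular, so N³ = 0.
(I + N)¹² = I + 12·N + 66·N² = [[1, 0, 0], [-12, 1, 0], [-168, 24, 1]].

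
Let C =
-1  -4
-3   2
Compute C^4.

[[181, -116], [-87, 268]]

C^2 = [[13, -4], [-3, 16]]
C^3 = [[-1, -60], [-45, 44]]
C^4 = [[181, -116], [-87, 268]]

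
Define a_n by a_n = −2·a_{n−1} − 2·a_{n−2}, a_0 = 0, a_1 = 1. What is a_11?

32

With companion matrix Q = [[−2, −2], [1, 0]], [a_n, a_{n−1}]ᵀ = Q·[a_{n−1}, a_{n−2}]ᵀ, so [a_11, a_10]ᵀ = Q^10·[a_1, a_0]ᵀ.
Q^10 = [[32, 64], [−32, −32]], giving [a_11, a_10]ᵀ = [[32], [−32]].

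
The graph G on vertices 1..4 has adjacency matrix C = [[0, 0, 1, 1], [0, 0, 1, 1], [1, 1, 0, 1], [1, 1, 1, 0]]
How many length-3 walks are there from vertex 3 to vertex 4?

5

The number of length-3 walks from vertex 3 to vertex 4 is entry (3,4) of C^3, where C is the adjacency matrix.
C^2 = [[2, 2, 1, 1], [2, 2, 1, 1], [1, 1, 3, 2], [1, 1, 2, 3]]
C^3 = [[2, 2, 5, 5], [2, 2, 5, 5], [5, 5, 4, 5], [5, 5, 5, 4]]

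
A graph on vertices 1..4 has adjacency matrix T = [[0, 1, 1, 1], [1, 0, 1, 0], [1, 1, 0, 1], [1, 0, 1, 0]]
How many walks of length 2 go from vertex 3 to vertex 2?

1

The number of length-2 walks from vertex 3 to vertex 2 is entry (3,2) of T², where T is the adjacency matrix.
T² = [[3, 1, 2, 1], [1, 2, 1, 2], [2, 1, 3, 1], [1, 2, 1, 2]]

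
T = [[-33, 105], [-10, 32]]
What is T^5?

tr T = -1 and det T = -6, so the characteristic polynomial is λ² − (-1)λ + (-6) with roots -3 and 2.
Eigenvectors give P = [[7, 3], [2, 1]] with P⁻¹ = [[1, -3], [-2, 7]], and T = P·diag(-3, 2)·P⁻¹.
Then T^5 = P·diag(-243, 32)·P⁻¹ = [[-1701, 96], [-486, 32]] · [[1, -3], [-2, 7]] = [[-1893, 5775], [-550, 1682]].

[[-1893, 5775], [-550, 1682]]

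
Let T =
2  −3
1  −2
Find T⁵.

[[2, −3], [1, −2]]

T² = I (check: tr T = 0 and det T = −1), so T⁵ = T since 5 is odd.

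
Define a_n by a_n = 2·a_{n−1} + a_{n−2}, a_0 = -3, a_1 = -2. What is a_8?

With companion matrix Q = [[2, 1], [1, 0]], [a_n, a_{n−1}]ᵀ = Q·[a_{n−1}, a_{n−2}]ᵀ, so [a_8, a_7]ᵀ = Q^7·[a_1, a_0]ᵀ.
Q^7 = [[408, 169], [169, 70]], giving [a_8, a_7]ᵀ = [[-1323], [-548]].

-1323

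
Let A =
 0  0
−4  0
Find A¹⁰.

[[0, 0], [0, 0]]

A is strictly triangular, hence nilpotent: A² = 0, so A¹⁰ = 0.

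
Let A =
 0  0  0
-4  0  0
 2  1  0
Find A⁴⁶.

[[0, 0, 0], [0, 0, 0], [0, 0, 0]]

A is strictly triangular, hence nilpotent: A³ = 0, so A⁴⁶ = 0.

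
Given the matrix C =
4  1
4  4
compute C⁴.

[[656, 320], [1280, 656]]

C² = [[20, 8], [32, 20]]
C³ = [[112, 52], [208, 112]]
C⁴ = [[656, 320], [1280, 656]]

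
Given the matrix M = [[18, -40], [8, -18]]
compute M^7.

tr M = 0 and det M = -4, so the characteristic polynomial is λ² − (0)λ + (-4) with roots 2 and -2.
Eigenvectors give P = [[-5, 2], [-2, 1]] with P⁻¹ = [[-1, 2], [-2, 5]], and M = P·diag(2, -2)·P⁻¹.
Then M^7 = P·diag(128, -128)·P⁻¹ = [[-640, -256], [-256, -128]] · [[-1, 2], [-2, 5]] = [[1152, -2560], [512, -1152]].

[[1152, -2560], [512, -1152]]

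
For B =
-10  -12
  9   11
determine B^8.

[[-764, -1020], [765, 1021]]

tr B = 1 and det B = -2, so the characteristic polynomial is λ² − (1)λ + (-2) with roots -1 and 2.
Eigenvectors give P = [[-4, -1], [3, 1]] with P⁻¹ = [[-1, -1], [3, 4]], and B = P·diag(-1, 2)·P⁻¹.
Then B^8 = P·diag(1, 256)·P⁻¹ = [[-4, -256], [3, 256]] · [[-1, -1], [3, 4]] = [[-764, -1020], [765, 1021]].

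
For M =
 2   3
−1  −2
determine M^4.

M^2 = [[1, 0], [0, 1]]
M^3 = [[2, 3], [−1, −2]]
M^4 = [[1, 0], [0, 1]]

[[1, 0], [0, 1]]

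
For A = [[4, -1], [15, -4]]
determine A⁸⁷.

[[4, -1], [15, -4]]

A² = I (check: tr A = 0 and det A = -1), so A⁸⁷ = A since 87 is odd.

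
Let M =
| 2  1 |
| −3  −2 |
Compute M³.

M² = I (check: tr M = 0 and det M = −1), so M³ = M since 3 is odd.

[[2, 1], [−3, −2]]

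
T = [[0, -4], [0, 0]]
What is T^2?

[[0, 0], [0, 0]]

T is strictly triangular, hence nilpotent: T^2 = 0, so T^2 = 0.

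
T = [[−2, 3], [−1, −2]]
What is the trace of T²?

2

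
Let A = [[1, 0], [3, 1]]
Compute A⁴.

[[1, 0], [12, 1]]

A = I + N where N = [[0, 0], [3, 0]] is strictly lower-triangular, so N² = 0.
(I + N)⁴ = I + 4·N = [[1, 0], [12, 1]].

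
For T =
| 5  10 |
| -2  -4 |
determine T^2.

[[5, 10], [-2, -4]]

T² = T (a projection; rank 1, trace 1), so T^2 = T.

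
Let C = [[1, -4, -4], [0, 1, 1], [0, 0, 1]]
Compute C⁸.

[[1, -32, -144], [0, 1, 8], [0, 0, 1]]

C = I + N where N = [[0, -4, -4], [0, 0, 1], [0, 0, 0]] is strictly upper-triangular, so N³ = 0.
(I + N)⁸ = I + 8·N + 28·N² = [[1, -32, -144], [0, 1, 8], [0, 0, 1]].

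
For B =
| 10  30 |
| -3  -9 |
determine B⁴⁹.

B² = B (a projection; rank 1, trace 1), so B⁴⁹ = B.

[[10, 30], [-3, -9]]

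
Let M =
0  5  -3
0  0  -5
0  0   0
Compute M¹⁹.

M is strictly triangular, hence nilpotent: M³ = 0, so M¹⁹ = 0.

[[0, 0, 0], [0, 0, 0], [0, 0, 0]]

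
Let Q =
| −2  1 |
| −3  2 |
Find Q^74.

Q² = I (check: tr Q = 0 and det Q = −1), so Q^74 = I since 74 is even.

[[1, 0], [0, 1]]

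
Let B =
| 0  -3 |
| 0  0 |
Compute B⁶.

B is strictly triangular, hence nilpotent: B² = 0, so B⁶ = 0.

[[0, 0], [0, 0]]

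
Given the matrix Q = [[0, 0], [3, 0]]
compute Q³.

Q is strictly triangular, hence nilpotent: Q² = 0, so Q³ = 0.

[[0, 0], [0, 0]]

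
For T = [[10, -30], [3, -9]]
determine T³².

[[10, -30], [3, -9]]

T² = T (a projection; rank 1, trace 1), so T³² = T.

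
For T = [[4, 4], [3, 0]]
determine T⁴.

T² = [[28, 16], [12, 12]]
T³ = [[160, 112], [84, 48]]
T⁴ = [[976, 640], [480, 336]]

[[976, 640], [480, 336]]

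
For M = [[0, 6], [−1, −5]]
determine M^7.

[[3990, 12354], [−2059, −6305]]

tr M = −5 and det M = 6, so the characteristic polynomial is λ² − (−5)λ + (6) with roots −2 and −3.
Eigenvectors give P = [[−3, −2], [1, 1]] with P⁻¹ = [[−1, −2], [1, 3]], and M = P·diag(−2, −3)·P⁻¹.
Then M^7 = P·diag(−128, −2187)·P⁻¹ = [[384, 4374], [−128, −2187]] · [[−1, −2], [1, 3]] = [[3990, 12354], [−2059, −6305]].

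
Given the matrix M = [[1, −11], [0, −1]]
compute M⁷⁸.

[[1, 0], [0, 1]]

M² = I (check: tr M = 0 and det M = −1), so M⁷⁸ = I since 78 is even.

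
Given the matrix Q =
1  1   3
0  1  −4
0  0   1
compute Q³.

Q = I + N where N = [[0, 1, 3], [0, 0, −4], [0, 0, 0]] is strictly upper-triangular, so N³ = 0.
(I + N)³ = I + 3·N + 3·N² = [[1, 3, −3], [0, 1, −12], [0, 0, 1]].

[[1, 3, −3], [0, 1, −12], [0, 0, 1]]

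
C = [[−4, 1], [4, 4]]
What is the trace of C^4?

C^2 = [[20, 0], [0, 20]]
C^3 = [[−80, 20], [80, 80]]
C^4 = [[400, 0], [0, 400]]

800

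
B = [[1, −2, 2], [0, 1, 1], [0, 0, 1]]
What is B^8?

B = I + N where N = [[0, −2, 2], [0, 0, 1], [0, 0, 0]] is strictly upper-triangular, so N^3 = 0.
(I + N)^8 = I + 8·N + 28·N^2 = [[1, −16, −40], [0, 1, 8], [0, 0, 1]].

[[1, −16, −40], [0, 1, 8], [0, 0, 1]]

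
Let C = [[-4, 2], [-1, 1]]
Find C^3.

[[-50, 22], [-11, 5]]

C^2 = [[14, -6], [3, -1]]
C^3 = [[-50, 22], [-11, 5]]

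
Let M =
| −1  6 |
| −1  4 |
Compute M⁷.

tr M = 3 and det M = 2, so the characteristic polynomial is λ² − (3)λ + (2) with roots 1 and 2.
Eigenvectors give P = [[3, −2], [1, −1]] with P⁻¹ = [[1, −2], [1, −3]], and M = P·diag(1, 2)·P⁻¹.
Then M⁷ = P·diag(1, 128)·P⁻¹ = [[3, −256], [1, −128]] · [[1, −2], [1, −3]] = [[−253, 762], [−127, 382]].

[[−253, 762], [−127, 382]]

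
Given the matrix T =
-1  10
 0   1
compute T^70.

T² = I (check: tr T = 0 and det T = -1), so T^70 = I since 70 is even.

[[1, 0], [0, 1]]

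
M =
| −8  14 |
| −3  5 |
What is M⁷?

tr M = −3 and det M = 2, so the characteristic polynomial is λ² − (−3)λ + (2) with roots −1 and −2.
Eigenvectors give P = [[−2, −7], [−1, −3]] with P⁻¹ = [[3, −7], [−1, 2]], and M = P·diag(−1, −2)·P⁻¹.
Then M⁷ = P·diag(−1, −128)·P⁻¹ = [[2, 896], [1, 384]] · [[3, −7], [−1, 2]] = [[−890, 1778], [−381, 761]].

[[−890, 1778], [−381, 761]]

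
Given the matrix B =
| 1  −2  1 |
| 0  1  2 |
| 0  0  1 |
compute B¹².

[[1, −24, −252], [0, 1, 24], [0, 0, 1]]

B = I + N where N = [[0, −2, 1], [0, 0, 2], [0, 0, 0]] is strictly upper-triangular, so N³ = 0.
(I + N)¹² = I + 12·N + 66·N² = [[1, −24, −252], [0, 1, 24], [0, 0, 1]].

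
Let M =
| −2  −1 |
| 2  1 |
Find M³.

M² = [[2, 1], [−2, −1]]
M³ = [[−2, −1], [2, 1]]

[[−2, −1], [2, 1]]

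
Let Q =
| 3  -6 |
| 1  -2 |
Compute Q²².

[[3, -6], [1, -2]]

Q² = Q (a projection; rank 1, trace 1), so Q²² = Q.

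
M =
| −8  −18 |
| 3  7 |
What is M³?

[[−26, −54], [9, 19]]

tr M = −1 and det M = −2, so the characteristic polynomial is λ² − (−1)λ + (−2) with roots 1 and −2.
Eigenvectors give P = [[−2, 3], [1, −1]] with P⁻¹ = [[1, 3], [1, 2]], and M = P·diag(1, −2)·P⁻¹.
Then M³ = P·diag(1, −8)·P⁻¹ = [[−2, −24], [1, 8]] · [[1, 3], [1, 2]] = [[−26, −54], [9, 19]].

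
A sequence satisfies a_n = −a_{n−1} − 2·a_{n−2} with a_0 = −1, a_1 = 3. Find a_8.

With companion matrix C = [[−1, −2], [1, 0]], [a_n, a_{n−1}]ᵀ = C·[a_{n−1}, a_{n−2}]ᵀ, so [a_8, a_7]ᵀ = C⁷·[a_1, a_0]ᵀ.
C⁷ = [[3, −14], [7, 10]], giving [a_8, a_7]ᵀ = [[23], [11]].

23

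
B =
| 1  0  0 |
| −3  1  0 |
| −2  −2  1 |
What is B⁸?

[[1, 0, 0], [−24, 1, 0], [152, −16, 1]]

B = I + N where N = [[0, 0, 0], [−3, 0, 0], [−2, −2, 0]] is strictly lower-triangular, so N³ = 0.
(I + N)⁸ = I + 8·N + 28·N² = [[1, 0, 0], [−24, 1, 0], [152, −16, 1]].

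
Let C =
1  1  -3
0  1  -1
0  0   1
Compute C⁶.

C = I + N where N = [[0, 1, -3], [0, 0, -1], [0, 0, 0]] is strictly upper-triangular, so N³ = 0.
(I + N)⁶ = I + 6·N + 15·N² = [[1, 6, -33], [0, 1, -6], [0, 0, 1]].

[[1, 6, -33], [0, 1, -6], [0, 0, 1]]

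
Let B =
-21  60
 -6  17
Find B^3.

[[-261, 780], [-78, 233]]

tr B = -4 and det B = 3, so the characteristic polynomial is λ² − (-4)λ + (3) with roots -3 and -1.
Eigenvectors give P = [[10, 3], [3, 1]] with P⁻¹ = [[1, -3], [-3, 10]], and B = P·diag(-3, -1)·P⁻¹.
Then B^3 = P·diag(-27, -1)·P⁻¹ = [[-270, -3], [-81, -1]] · [[1, -3], [-3, 10]] = [[-261, 780], [-78, 233]].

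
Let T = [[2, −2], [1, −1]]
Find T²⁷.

T² = T (a projection; rank 1, trace 1), so T²⁷ = T.

[[2, −2], [1, −1]]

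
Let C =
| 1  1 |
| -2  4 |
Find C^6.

tr C = 5 and det C = 6, so the characteristic polynomial is λ² − (5)λ + (6) with roots 2 and 3.
Eigenvectors give P = [[1, -1], [1, -2]] with P⁻¹ = [[2, -1], [1, -1]], and C = P·diag(2, 3)·P⁻¹.
Then C^6 = P·diag(64, 729)·P⁻¹ = [[64, -729], [64, -1458]] · [[2, -1], [1, -1]] = [[-601, 665], [-1330, 1394]].

[[-601, 665], [-1330, 1394]]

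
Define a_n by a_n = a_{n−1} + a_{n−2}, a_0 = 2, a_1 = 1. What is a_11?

With companion matrix B = [[1, 1], [1, 0]], [a_n, a_{n−1}]ᵀ = B·[a_{n−1}, a_{n−2}]ᵀ, so [a_11, a_10]ᵀ = B^10·[a_1, a_0]ᵀ.
B^10 = [[89, 55], [55, 34]], giving [a_11, a_10]ᵀ = [[199], [123]].

199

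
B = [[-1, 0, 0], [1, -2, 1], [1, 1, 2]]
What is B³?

[[-1, 0, 0], [7, -10, 5], [3, 5, 10]]

B² = [[1, 0, 0], [-2, 5, 0], [2, 0, 5]]
B³ = [[-1, 0, 0], [7, -10, 5], [3, 5, 10]]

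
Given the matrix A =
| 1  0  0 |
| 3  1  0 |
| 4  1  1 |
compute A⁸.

[[1, 0, 0], [24, 1, 0], [116, 8, 1]]

A = I + N where N = [[0, 0, 0], [3, 0, 0], [4, 1, 0]] is strictly lower-triangular, so N³ = 0.
(I + N)⁸ = I + 8·N + 28·N² = [[1, 0, 0], [24, 1, 0], [116, 8, 1]].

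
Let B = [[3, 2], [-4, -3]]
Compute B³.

B² = I (check: tr B = 0 and det B = -1), so B³ = B since 3 is odd.

[[3, 2], [-4, -3]]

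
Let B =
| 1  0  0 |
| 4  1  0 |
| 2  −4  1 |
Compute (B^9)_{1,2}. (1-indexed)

B = I + N where N = [[0, 0, 0], [4, 0, 0], [2, −4, 0]] is strictly lower-triangular, so N^3 = 0.
(I + N)^9 = I + 9·N + 36·N^2 = [[1, 0, 0], [36, 1, 0], [−558, −36, 1]].

0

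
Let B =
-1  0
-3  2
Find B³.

[[-1, 0], [-9, 8]]

tr B = 1 and det B = -2, so the characteristic polynomial is λ² − (1)λ + (-2) with roots -1 and 2.
Eigenvectors give P = [[-1, 0], [-1, -1]] with P⁻¹ = [[-1, 0], [1, -1]], and B = P·diag(-1, 2)·P⁻¹.
Then B³ = P·diag(-1, 8)·P⁻¹ = [[1, 0], [1, -8]] · [[-1, 0], [1, -1]] = [[-1, 0], [-9, 8]].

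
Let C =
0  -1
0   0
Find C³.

[[0, 0], [0, 0]]

C is strictly triangular, hence nilpotent: C² = 0, so C³ = 0.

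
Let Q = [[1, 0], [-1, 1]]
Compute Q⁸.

[[1, 0], [-8, 1]]

Q = I + N where N = [[0, 0], [-1, 0]] is strictly lower-triangular, so N² = 0.
(I + N)⁸ = I + 8·N = [[1, 0], [-8, 1]].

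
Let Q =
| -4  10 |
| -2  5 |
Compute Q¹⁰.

[[-4, 10], [-2, 5]]

Q² = Q (a projection; rank 1, trace 1), so Q¹⁰ = Q.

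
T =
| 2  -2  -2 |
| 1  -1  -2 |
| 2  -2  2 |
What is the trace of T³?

T² = [[-2, 2, -4], [-3, 3, -4], [6, -6, 4]]
T³ = [[-10, 10, -8], [-11, 11, -8], [14, -14, 8]]

9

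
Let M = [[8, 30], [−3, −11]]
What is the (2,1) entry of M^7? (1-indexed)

tr M = −3 and det M = 2, so the characteristic polynomial is λ² − (−3)λ + (2) with roots −1 and −2.
Eigenvectors give P = [[10, −3], [−3, 1]] with P⁻¹ = [[1, 3], [3, 10]], and M = P·diag(−1, −2)·P⁻¹.
Then M^7 = P·diag(−1, −128)·P⁻¹ = [[−10, 384], [3, −128]] · [[1, 3], [3, 10]] = [[1142, 3810], [−381, −1271]].

−381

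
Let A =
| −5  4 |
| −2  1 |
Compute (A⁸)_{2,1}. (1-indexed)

tr A = −4 and det A = 3, so the characteristic polynomial is λ² − (−4)λ + (3) with roots −1 and −3.
Eigenvectors give P = [[−1, 2], [−1, 1]] with P⁻¹ = [[1, −2], [1, −1]], and A = P·diag(−1, −3)·P⁻¹.
Then A⁸ = P·diag(1, 6561)·P⁻¹ = [[−1, 13122], [−1, 6561]] · [[1, −2], [1, −1]] = [[13121, −13120], [6560, −6559]].

6560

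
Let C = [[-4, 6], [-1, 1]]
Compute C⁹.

[[-1534, 3066], [-511, 1021]]

tr C = -3 and det C = 2, so the characteristic polynomial is λ² − (-3)λ + (2) with roots -2 and -1.
Eigenvectors give P = [[3, -2], [1, -1]] with P⁻¹ = [[1, -2], [1, -3]], and C = P·diag(-2, -1)·P⁻¹.
Then C⁹ = P·diag(-512, -1)·P⁻¹ = [[-1536, 2], [-512, 1]] · [[1, -2], [1, -3]] = [[-1534, 3066], [-511, 1021]].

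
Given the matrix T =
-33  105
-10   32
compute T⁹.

[[-140853, 424095], [-40390, 121682]]

tr T = -1 and det T = -6, so the characteristic polynomial is λ² − (-1)λ + (-6) with roots -3 and 2.
Eigenvectors give P = [[7, 3], [2, 1]] with P⁻¹ = [[1, -3], [-2, 7]], and T = P·diag(-3, 2)·P⁻¹.
Then T⁹ = P·diag(-19683, 512)·P⁻¹ = [[-137781, 1536], [-39366, 512]] · [[1, -3], [-2, 7]] = [[-140853, 424095], [-40390, 121682]].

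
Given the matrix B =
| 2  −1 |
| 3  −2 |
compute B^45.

[[2, −1], [3, −2]]

B² = I (check: tr B = 0 and det B = −1), so B^45 = B since 45 is odd.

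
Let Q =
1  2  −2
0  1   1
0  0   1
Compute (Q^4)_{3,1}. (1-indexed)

0

Q = I + N where N = [[0, 2, −2], [0, 0, 1], [0, 0, 0]] is strictly upper-triangular, so N^3 = 0.
(I + N)^4 = I + 4·N + 6·N^2 = [[1, 8, 4], [0, 1, 4], [0, 0, 1]].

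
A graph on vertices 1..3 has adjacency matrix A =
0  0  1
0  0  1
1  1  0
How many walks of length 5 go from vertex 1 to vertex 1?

The number of length-5 walks from vertex 1 to vertex 1 is entry (1,1) of A⁵, where A is the adjacency matrix.
A² = [[1, 1, 0], [1, 1, 0], [0, 0, 2]]
A³ = [[0, 0, 2], [0, 0, 2], [2, 2, 0]]
A⁴ = [[2, 2, 0], [2, 2, 0], [0, 0, 4]]
A⁵ = [[0, 0, 4], [0, 0, 4], [4, 4, 0]]

0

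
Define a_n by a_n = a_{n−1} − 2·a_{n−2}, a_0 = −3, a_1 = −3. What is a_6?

−21

With companion matrix M = [[1, −2], [1, 0]], [a_n, a_{n−1}]ᵀ = M·[a_{n−1}, a_{n−2}]ᵀ, so [a_6, a_5]ᵀ = M⁵·[a_1, a_0]ᵀ.
M⁵ = [[5, 2], [−1, 6]], giving [a_6, a_5]ᵀ = [[−21], [−15]].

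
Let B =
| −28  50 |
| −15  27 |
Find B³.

tr B = −1 and det B = −6, so the characteristic polynomial is λ² − (−1)λ + (−6) with roots −3 and 2.
Eigenvectors give P = [[2, −5], [1, −3]] with P⁻¹ = [[3, −5], [1, −2]], and B = P·diag(−3, 2)·P⁻¹.
Then B³ = P·diag(−27, 8)·P⁻¹ = [[−54, −40], [−27, −24]] · [[3, −5], [1, −2]] = [[−202, 350], [−105, 183]].

[[−202, 350], [−105, 183]]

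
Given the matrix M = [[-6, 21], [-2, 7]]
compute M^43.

[[-6, 21], [-2, 7]]

M² = M (a projection; rank 1, trace 1), so M^43 = M.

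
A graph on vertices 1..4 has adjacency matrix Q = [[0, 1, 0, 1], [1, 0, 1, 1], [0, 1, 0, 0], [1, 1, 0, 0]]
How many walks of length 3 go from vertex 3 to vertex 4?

1

The number of length-3 walks from vertex 3 to vertex 4 is entry (3,4) of Q³, where Q is the adjacency matrix.
Q² = [[2, 1, 1, 1], [1, 3, 0, 1], [1, 0, 1, 1], [1, 1, 1, 2]]
Q³ = [[2, 4, 1, 3], [4, 2, 3, 4], [1, 3, 0, 1], [3, 4, 1, 2]]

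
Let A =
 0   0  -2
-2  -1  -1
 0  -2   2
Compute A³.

[[-8, 4, -12], [-6, -9, -1], [4, -10, 6]]

A² = [[0, 4, -4], [2, 3, 3], [4, -2, 6]]
A³ = [[-8, 4, -12], [-6, -9, -1], [4, -10, 6]]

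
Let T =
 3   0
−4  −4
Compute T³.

[[27, 0], [−52, −64]]

T² = [[9, 0], [4, 16]]
T³ = [[27, 0], [−52, −64]]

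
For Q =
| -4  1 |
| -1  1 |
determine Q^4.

Q^2 = [[15, -3], [3, 0]]
Q^3 = [[-57, 12], [-12, 3]]
Q^4 = [[216, -45], [45, -9]]

[[216, -45], [45, -9]]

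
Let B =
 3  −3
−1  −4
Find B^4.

B^2 = [[12, 3], [1, 19]]
B^3 = [[33, −48], [−16, −79]]
B^4 = [[147, 93], [31, 364]]

[[147, 93], [31, 364]]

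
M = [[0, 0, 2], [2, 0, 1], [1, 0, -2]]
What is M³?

[[-4, 0, 12], [2, 0, -2], [6, 0, -16]]

M² = [[2, 0, -4], [1, 0, 2], [-2, 0, 6]]
M³ = [[-4, 0, 12], [2, 0, -2], [6, 0, -16]]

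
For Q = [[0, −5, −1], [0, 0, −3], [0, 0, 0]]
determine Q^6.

[[0, 0, 0], [0, 0, 0], [0, 0, 0]]

Q is strictly triangular, hence nilpotent: Q^3 = 0, so Q^6 = 0.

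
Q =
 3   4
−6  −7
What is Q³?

[[51, 52], [−78, −79]]

tr Q = −4 and det Q = 3, so the characteristic polynomial is λ² − (−4)λ + (3) with roots −1 and −3.
Eigenvectors give P = [[−1, −2], [1, 3]] with P⁻¹ = [[−3, −2], [1, 1]], and Q = P·diag(−1, −3)·P⁻¹.
Then Q³ = P·diag(−1, −27)·P⁻¹ = [[1, 54], [−1, −81]] · [[−3, −2], [1, 1]] = [[51, 52], [−78, −79]].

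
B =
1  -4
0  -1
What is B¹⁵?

[[1, -4], [0, -1]]

B² = I (check: tr B = 0 and det B = -1), so B¹⁵ = B since 15 is odd.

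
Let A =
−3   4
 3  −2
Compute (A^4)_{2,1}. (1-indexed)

−555

A^2 = [[21, −20], [−15, 16]]
A^3 = [[−123, 124], [93, −92]]
A^4 = [[741, −740], [−555, 556]]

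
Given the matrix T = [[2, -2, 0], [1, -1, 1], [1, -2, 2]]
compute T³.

T² = [[2, -2, -2], [2, -3, 1], [2, -4, 2]]
T³ = [[0, 2, -6], [2, -3, -1], [2, -4, 0]]

[[0, 2, -6], [2, -3, -1], [2, -4, 0]]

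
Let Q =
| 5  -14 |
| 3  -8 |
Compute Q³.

tr Q = -3 and det Q = 2, so the characteristic polynomial is λ² − (-3)λ + (2) with roots -1 and -2.
Eigenvectors give P = [[-7, 2], [-3, 1]] with P⁻¹ = [[-1, 2], [-3, 7]], and Q = P·diag(-1, -2)·P⁻¹.
Then Q³ = P·diag(-1, -8)·P⁻¹ = [[7, -16], [3, -8]] · [[-1, 2], [-3, 7]] = [[41, -98], [21, -50]].

[[41, -98], [21, -50]]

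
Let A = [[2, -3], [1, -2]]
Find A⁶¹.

A² = I (check: tr A = 0 and det A = -1), so A⁶¹ = A since 61 is odd.

[[2, -3], [1, -2]]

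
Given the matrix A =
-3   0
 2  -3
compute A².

[[9, 0], [-12, 9]]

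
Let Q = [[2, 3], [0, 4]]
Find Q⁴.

[[16, 360], [0, 256]]

Q² = [[4, 18], [0, 16]]
Q³ = [[8, 84], [0, 64]]
Q⁴ = [[16, 360], [0, 256]]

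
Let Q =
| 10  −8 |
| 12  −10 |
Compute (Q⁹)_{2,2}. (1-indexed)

−2560

tr Q = 0 and det Q = −4, so the characteristic polynomial is λ² − (0)λ + (−4) with roots 2 and −2.
Eigenvectors give P = [[1, −2], [1, −3]] with P⁻¹ = [[3, −2], [1, −1]], and Q = P·diag(2, −2)·P⁻¹.
Then Q⁹ = P·diag(512, −512)·P⁻¹ = [[512, 1024], [512, 1536]] · [[3, −2], [1, −1]] = [[2560, −2048], [3072, −2560]].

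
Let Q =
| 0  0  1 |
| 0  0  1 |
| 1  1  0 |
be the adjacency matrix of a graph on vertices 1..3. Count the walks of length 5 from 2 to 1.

The number of length-5 walks from vertex 2 to vertex 1 is entry (2,1) of Q⁵, where Q is the adjacency matrix.
Q² = [[1, 1, 0], [1, 1, 0], [0, 0, 2]]
Q³ = [[0, 0, 2], [0, 0, 2], [2, 2, 0]]
Q⁴ = [[2, 2, 0], [2, 2, 0], [0, 0, 4]]
Q⁵ = [[0, 0, 4], [0, 0, 4], [4, 4, 0]]

0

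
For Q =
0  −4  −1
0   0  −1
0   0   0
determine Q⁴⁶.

[[0, 0, 0], [0, 0, 0], [0, 0, 0]]

Q is strictly triangular, hence nilpotent: Q³ = 0, so Q⁴⁶ = 0.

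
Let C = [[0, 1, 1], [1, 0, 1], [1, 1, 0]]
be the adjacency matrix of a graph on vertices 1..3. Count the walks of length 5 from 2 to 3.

11

The number of length-5 walks from vertex 2 to vertex 3 is entry (2,3) of C^5, where C is the adjacency matrix.
C^2 = [[2, 1, 1], [1, 2, 1], [1, 1, 2]]
C^3 = [[2, 3, 3], [3, 2, 3], [3, 3, 2]]
C^4 = [[6, 5, 5], [5, 6, 5], [5, 5, 6]]
C^5 = [[10, 11, 11], [11, 10, 11], [11, 11, 10]]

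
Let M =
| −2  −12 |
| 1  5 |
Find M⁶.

[[−188, −756], [63, 253]]

tr M = 3 and det M = 2, so the characteristic polynomial is λ² − (3)λ + (2) with roots 2 and 1.
Eigenvectors give P = [[3, −4], [−1, 1]] with P⁻¹ = [[−1, −4], [−1, −3]], and M = P·diag(2, 1)·P⁻¹.
Then M⁶ = P·diag(64, 1)·P⁻¹ = [[192, −4], [−64, 1]] · [[−1, −4], [−1, −3]] = [[−188, −756], [63, 253]].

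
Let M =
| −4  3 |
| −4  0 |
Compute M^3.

M^2 = [[4, −12], [16, −12]]
M^3 = [[32, 12], [−16, 48]]

[[32, 12], [−16, 48]]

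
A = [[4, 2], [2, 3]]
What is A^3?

A^2 = [[20, 14], [14, 13]]
A^3 = [[108, 82], [82, 67]]

[[108, 82], [82, 67]]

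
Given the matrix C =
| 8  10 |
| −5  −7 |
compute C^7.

[[4502, 4630], [−2315, −2443]]

tr C = 1 and det C = −6, so the characteristic polynomial is λ² − (1)λ + (−6) with roots 3 and −2.
Eigenvectors give P = [[2, −1], [−1, 1]] with P⁻¹ = [[1, 1], [1, 2]], and C = P·diag(3, −2)·P⁻¹.
Then C^7 = P·diag(2187, −128)·P⁻¹ = [[4374, 128], [−2187, −128]] · [[1, 1], [1, 2]] = [[4502, 4630], [−2315, −2443]].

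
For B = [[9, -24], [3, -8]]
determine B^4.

B² = B (a projection; rank 1, trace 1), so B^4 = B.

[[9, -24], [3, -8]]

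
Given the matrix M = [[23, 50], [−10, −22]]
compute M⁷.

tr M = 1 and det M = −6, so the characteristic polynomial is λ² − (1)λ + (−6) with roots 3 and −2.
Eigenvectors give P = [[−5, 2], [2, −1]] with P⁻¹ = [[−1, −2], [−2, −5]], and M = P·diag(3, −2)·P⁻¹.
Then M⁷ = P·diag(2187, −128)·P⁻¹ = [[−10935, −256], [4374, 128]] · [[−1, −2], [−2, −5]] = [[11447, 23150], [−4630, −9388]].

[[11447, 23150], [−4630, −9388]]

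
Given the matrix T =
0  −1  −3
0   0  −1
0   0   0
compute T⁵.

T is strictly triangular, hence nilpotent: T³ = 0, so T⁵ = 0.

[[0, 0, 0], [0, 0, 0], [0, 0, 0]]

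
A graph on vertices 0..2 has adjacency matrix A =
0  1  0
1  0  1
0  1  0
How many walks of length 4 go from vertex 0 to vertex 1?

The number of length-4 walks from vertex 0 to vertex 1 is entry (0,1) of A⁴, where A is the adjacency matrix.
A² = [[1, 0, 1], [0, 2, 0], [1, 0, 1]]
A³ = [[0, 2, 0], [2, 0, 2], [0, 2, 0]]
A⁴ = [[2, 0, 2], [0, 4, 0], [2, 0, 2]]

0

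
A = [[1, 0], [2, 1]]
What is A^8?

[[1, 0], [16, 1]]

A = I + N where N = [[0, 0], [2, 0]] is strictly lower-triangular, so N^2 = 0.
(I + N)^8 = I + 8·N = [[1, 0], [16, 1]].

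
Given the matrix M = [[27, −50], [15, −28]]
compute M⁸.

[[−31269, 63050], [−18915, 38086]]

tr M = −1 and det M = −6, so the characteristic polynomial is λ² − (−1)λ + (−6) with roots −3 and 2.
Eigenvectors give P = [[−5, 2], [−3, 1]] with P⁻¹ = [[1, −2], [3, −5]], and M = P·diag(−3, 2)·P⁻¹.
Then M⁸ = P·diag(6561, 256)·P⁻¹ = [[−32805, 512], [−19683, 256]] · [[1, −2], [3, −5]] = [[−31269, 63050], [−18915, 38086]].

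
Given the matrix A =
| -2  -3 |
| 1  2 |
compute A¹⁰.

[[1, 0], [0, 1]]

A² = I (check: tr A = 0 and det A = -1), so A¹⁰ = I since 10 is even.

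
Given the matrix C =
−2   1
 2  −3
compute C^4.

C^2 = [[6, −5], [−10, 11]]
C^3 = [[−22, 21], [42, −43]]
C^4 = [[86, −85], [−170, 171]]

[[86, −85], [−170, 171]]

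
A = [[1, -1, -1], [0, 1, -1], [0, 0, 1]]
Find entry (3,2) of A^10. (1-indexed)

0

A = I + N where N = [[0, -1, -1], [0, 0, -1], [0, 0, 0]] is strictly upper-triangular, so N^3 = 0.
(I + N)^10 = I + 10·N + 45·N^2 = [[1, -10, 35], [0, 1, -10], [0, 0, 1]].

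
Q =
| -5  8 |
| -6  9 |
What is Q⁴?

tr Q = 4 and det Q = 3, so the characteristic polynomial is λ² − (4)λ + (3) with roots 3 and 1.
Eigenvectors give P = [[1, 4], [1, 3]] with P⁻¹ = [[-3, 4], [1, -1]], and Q = P·diag(3, 1)·P⁻¹.
Then Q⁴ = P·diag(81, 1)·P⁻¹ = [[81, 4], [81, 3]] · [[-3, 4], [1, -1]] = [[-239, 320], [-240, 321]].

[[-239, 320], [-240, 321]]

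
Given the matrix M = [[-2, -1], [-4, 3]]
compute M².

[[8, -1], [-4, 13]]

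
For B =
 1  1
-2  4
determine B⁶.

tr B = 5 and det B = 6, so the characteristic polynomial is λ² − (5)λ + (6) with roots 3 and 2.
Eigenvectors give P = [[-1, 1], [-2, 1]] with P⁻¹ = [[1, -1], [2, -1]], and B = P·diag(3, 2)·P⁻¹.
Then B⁶ = P·diag(729, 64)·P⁻¹ = [[-729, 64], [-1458, 64]] · [[1, -1], [2, -1]] = [[-601, 665], [-1330, 1394]].

[[-601, 665], [-1330, 1394]]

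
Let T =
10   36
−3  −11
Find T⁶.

tr T = −1 and det T = −2, so the characteristic polynomial is λ² − (−1)λ + (−2) with roots −2 and 1.
Eigenvectors give P = [[−3, 4], [1, −1]] with P⁻¹ = [[1, 4], [1, 3]], and T = P·diag(−2, 1)·P⁻¹.
Then T⁶ = P·diag(64, 1)·P⁻¹ = [[−192, 4], [64, −1]] · [[1, 4], [1, 3]] = [[−188, −756], [63, 253]].

[[−188, −756], [63, 253]]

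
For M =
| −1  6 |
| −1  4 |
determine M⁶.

tr M = 3 and det M = 2, so the characteristic polynomial is λ² − (3)λ + (2) with roots 2 and 1.
Eigenvectors give P = [[2, −3], [1, −1]] with P⁻¹ = [[−1, 3], [−1, 2]], and M = P·diag(2, 1)·P⁻¹.
Then M⁶ = P·diag(64, 1)·P⁻¹ = [[128, −3], [64, −1]] · [[−1, 3], [−1, 2]] = [[−125, 378], [−63, 190]].

[[−125, 378], [−63, 190]]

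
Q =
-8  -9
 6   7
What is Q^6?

tr Q = -1 and det Q = -2, so the characteristic polynomial is λ² − (-1)λ + (-2) with roots -2 and 1.
Eigenvectors give P = [[3, -1], [-2, 1]] with P⁻¹ = [[1, 1], [2, 3]], and Q = P·diag(-2, 1)·P⁻¹.
Then Q^6 = P·diag(64, 1)·P⁻¹ = [[192, -1], [-128, 1]] · [[1, 1], [2, 3]] = [[190, 189], [-126, -125]].

[[190, 189], [-126, -125]]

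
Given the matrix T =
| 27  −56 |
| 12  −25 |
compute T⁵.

tr T = 2 and det T = −3, so the characteristic polynomial is λ² − (2)λ + (−3) with roots 3 and −1.
Eigenvectors give P = [[7, −2], [3, −1]] with P⁻¹ = [[1, −2], [3, −7]], and T = P·diag(3, −1)·P⁻¹.
Then T⁵ = P·diag(243, −1)·P⁻¹ = [[1701, 2], [729, 1]] · [[1, −2], [3, −7]] = [[1707, −3416], [732, −1465]].

[[1707, −3416], [732, −1465]]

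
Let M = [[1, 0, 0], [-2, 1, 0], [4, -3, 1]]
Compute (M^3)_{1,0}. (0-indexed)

-6

M = I + N where N = [[0, 0, 0], [-2, 0, 0], [4, -3, 0]] is strictly lower-triangular, so N^3 = 0.
(I + N)^3 = I + 3·N + 3·N^2 = [[1, 0, 0], [-6, 1, 0], [30, -9, 1]].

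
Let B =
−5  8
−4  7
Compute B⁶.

tr B = 2 and det B = −3, so the characteristic polynomial is λ² − (2)λ + (−3) with roots 3 and −1.
Eigenvectors give P = [[1, 2], [1, 1]] with P⁻¹ = [[−1, 2], [1, −1]], and B = P·diag(3, −1)·P⁻¹.
Then B⁶ = P·diag(729, 1)·P⁻¹ = [[729, 2], [729, 1]] · [[−1, 2], [1, −1]] = [[−727, 1456], [−728, 1457]].

[[−727, 1456], [−728, 1457]]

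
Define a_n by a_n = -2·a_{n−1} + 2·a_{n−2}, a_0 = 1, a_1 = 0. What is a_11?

With companion matrix C = [[-2, 2], [1, 0]], [a_n, a_{n−1}]ᵀ = C·[a_{n−1}, a_{n−2}]ᵀ, so [a_11, a_10]ᵀ = C¹⁰·[a_1, a_0]ᵀ.
C¹⁰ = [[18272, -13376], [-6688, 4896]], giving [a_11, a_10]ᵀ = [[-13376], [4896]].

-13376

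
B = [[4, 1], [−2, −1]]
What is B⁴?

[[178, 39], [−78, −17]]

B² = [[14, 3], [−6, −1]]
B³ = [[50, 11], [−22, −5]]
B⁴ = [[178, 39], [−78, −17]]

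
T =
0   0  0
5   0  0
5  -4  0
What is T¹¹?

T is strictly triangular, hence nilpotent: T³ = 0, so T¹¹ = 0.

[[0, 0, 0], [0, 0, 0], [0, 0, 0]]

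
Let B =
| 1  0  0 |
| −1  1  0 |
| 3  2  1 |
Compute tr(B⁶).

3

B = I + N where N = [[0, 0, 0], [−1, 0, 0], [3, 2, 0]] is strictly lower-triangular, so N³ = 0.
(I + N)⁶ = I + 6·N + 15·N² = [[1, 0, 0], [−6, 1, 0], [−12, 12, 1]].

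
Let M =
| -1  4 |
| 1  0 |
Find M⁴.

M² = [[5, -4], [-1, 4]]
M³ = [[-9, 20], [5, -4]]
M⁴ = [[29, -36], [-9, 20]]

[[29, -36], [-9, 20]]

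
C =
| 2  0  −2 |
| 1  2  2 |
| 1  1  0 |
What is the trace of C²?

8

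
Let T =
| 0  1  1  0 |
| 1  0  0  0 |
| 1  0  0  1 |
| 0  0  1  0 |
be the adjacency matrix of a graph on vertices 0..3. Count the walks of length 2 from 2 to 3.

0

The number of length-2 walks from vertex 2 to vertex 3 is entry (2,3) of T^2, where T is the adjacency matrix.
T^2 = [[2, 0, 0, 1], [0, 1, 1, 0], [0, 1, 2, 0], [1, 0, 0, 1]]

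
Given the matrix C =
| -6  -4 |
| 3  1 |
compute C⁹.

tr C = -5 and det C = 6, so the characteristic polynomial is λ² − (-5)λ + (6) with roots -2 and -3.
Eigenvectors give P = [[-1, 4], [1, -3]] with P⁻¹ = [[3, 4], [1, 1]], and C = P·diag(-2, -3)·P⁻¹.
Then C⁹ = P·diag(-512, -19683)·P⁻¹ = [[512, -78732], [-512, 59049]] · [[3, 4], [1, 1]] = [[-77196, -76684], [57513, 57001]].

[[-77196, -76684], [57513, 57001]]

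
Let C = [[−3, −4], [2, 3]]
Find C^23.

[[−3, −4], [2, 3]]

C² = I (check: tr C = 0 and det C = −1), so C^23 = C since 23 is odd.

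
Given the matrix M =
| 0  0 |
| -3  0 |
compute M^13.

[[0, 0], [0, 0]]

M is strictly triangular, hence nilpotent: M^2 = 0, so M^13 = 0.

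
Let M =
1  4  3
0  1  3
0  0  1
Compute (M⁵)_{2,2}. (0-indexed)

M = I + N where N = [[0, 4, 3], [0, 0, 3], [0, 0, 0]] is strictly upper-triangular, so N³ = 0.
(I + N)⁵ = I + 5·N + 10·N² = [[1, 20, 135], [0, 1, 15], [0, 0, 1]].

1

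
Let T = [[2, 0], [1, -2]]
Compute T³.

T² = [[4, 0], [0, 4]]
T³ = [[8, 0], [4, -8]]

[[8, 0], [4, -8]]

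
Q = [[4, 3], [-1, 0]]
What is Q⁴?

Q² = [[13, 12], [-4, -3]]
Q³ = [[40, 39], [-13, -12]]
Q⁴ = [[121, 120], [-40, -39]]

[[121, 120], [-40, -39]]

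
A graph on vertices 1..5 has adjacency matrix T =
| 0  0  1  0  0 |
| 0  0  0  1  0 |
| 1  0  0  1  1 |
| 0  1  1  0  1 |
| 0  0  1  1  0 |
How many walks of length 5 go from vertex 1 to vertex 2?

The number of length-5 walks from vertex 1 to vertex 2 is entry (1,2) of T^5, where T is the adjacency matrix.
T^2 = [[1, 0, 0, 1, 1], [0, 1, 1, 0, 1], [0, 1, 3, 1, 1], [1, 0, 1, 3, 1], [1, 1, 1, 1, 2]]
T^3 = [[0, 1, 3, 1, 1], [1, 0, 1, 3, 1], [3, 1, 2, 5, 4], [1, 3, 5, 2, 4], [1, 1, 4, 4, 2]]
T^4 = [[3, 1, 2, 5, 4], [1, 3, 5, 2, 4], [2, 5, 12, 7, 7], [5, 2, 7, 12, 7], [4, 4, 7, 7, 8]]
T^5 = [[2, 5, 12, 7, 7], [5, 2, 7, 12, 7], [12, 7, 16, 24, 19], [7, 12, 24, 16, 19], [7, 7, 19, 19, 14]]

5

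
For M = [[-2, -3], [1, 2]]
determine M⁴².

[[1, 0], [0, 1]]

M² = I (check: tr M = 0 and det M = -1), so M⁴² = I since 42 is even.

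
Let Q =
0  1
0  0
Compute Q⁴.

[[0, 0], [0, 0]]

Q is strictly triangular, hence nilpotent: Q² = 0, so Q⁴ = 0.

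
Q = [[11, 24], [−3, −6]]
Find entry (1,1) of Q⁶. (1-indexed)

tr Q = 5 and det Q = 6, so the characteristic polynomial is λ² − (5)λ + (6) with roots 2 and 3.
Eigenvectors give P = [[−8, −3], [3, 1]] with P⁻¹ = [[1, 3], [−3, −8]], and Q = P·diag(2, 3)·P⁻¹.
Then Q⁶ = P·diag(64, 729)·P⁻¹ = [[−512, −2187], [192, 729]] · [[1, 3], [−3, −8]] = [[6049, 15960], [−1995, −5256]].

6049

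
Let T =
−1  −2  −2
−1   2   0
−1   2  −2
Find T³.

T² = [[5, −6, 6], [−1, 6, 2], [1, 2, 6]]
T³ = [[−5, −10, −22], [−7, 18, −2], [−9, 14, −14]]

[[−5, −10, −22], [−7, 18, −2], [−9, 14, −14]]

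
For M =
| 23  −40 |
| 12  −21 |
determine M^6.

tr M = 2 and det M = −3, so the characteristic polynomial is λ² − (2)λ + (−3) with roots 3 and −1.
Eigenvectors give P = [[2, −5], [1, −3]] with P⁻¹ = [[3, −5], [1, −2]], and M = P·diag(3, −1)·P⁻¹.
Then M^6 = P·diag(729, 1)·P⁻¹ = [[1458, −5], [729, −3]] · [[3, −5], [1, −2]] = [[4369, −7280], [2184, −3639]].

[[4369, −7280], [2184, −3639]]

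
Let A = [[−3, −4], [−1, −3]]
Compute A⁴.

A² = [[13, 24], [6, 13]]
A³ = [[−63, −124], [−31, −63]]
A⁴ = [[313, 624], [156, 313]]

[[313, 624], [156, 313]]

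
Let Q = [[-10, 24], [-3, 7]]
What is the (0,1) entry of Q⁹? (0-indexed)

tr Q = -3 and det Q = 2, so the characteristic polynomial is λ² − (-3)λ + (2) with roots -2 and -1.
Eigenvectors give P = [[3, -8], [1, -3]] with P⁻¹ = [[3, -8], [1, -3]], and Q = P·diag(-2, -1)·P⁻¹.
Then Q⁹ = P·diag(-512, -1)·P⁻¹ = [[-1536, 8], [-512, 3]] · [[3, -8], [1, -3]] = [[-4600, 12264], [-1533, 4087]].

12264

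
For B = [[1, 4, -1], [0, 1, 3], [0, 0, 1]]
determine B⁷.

[[1, 28, 245], [0, 1, 21], [0, 0, 1]]

B = I + N where N = [[0, 4, -1], [0, 0, 3], [0, 0, 0]] is strictly upper-triangular, so N³ = 0.
(I + N)⁷ = I + 7·N + 21·N² = [[1, 28, 245], [0, 1, 21], [0, 0, 1]].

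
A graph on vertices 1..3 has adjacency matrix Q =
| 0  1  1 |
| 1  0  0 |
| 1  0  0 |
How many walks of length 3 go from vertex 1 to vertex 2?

2

The number of length-3 walks from vertex 1 to vertex 2 is entry (1,2) of Q³, where Q is the adjacency matrix.
Q² = [[2, 0, 0], [0, 1, 1], [0, 1, 1]]
Q³ = [[0, 2, 2], [2, 0, 0], [2, 0, 0]]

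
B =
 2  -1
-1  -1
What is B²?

[[5, -1], [-1, 2]]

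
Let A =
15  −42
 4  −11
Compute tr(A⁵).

244

tr A = 4 and det A = 3, so the characteristic polynomial is λ² − (4)λ + (3) with roots 1 and 3.
Eigenvectors give P = [[3, 7], [1, 2]] with P⁻¹ = [[−2, 7], [1, −3]], and A = P·diag(1, 3)·P⁻¹.
Then A⁵ = P·diag(1, 243)·P⁻¹ = [[3, 1701], [1, 486]] · [[−2, 7], [1, −3]] = [[1695, −5082], [484, −1451]].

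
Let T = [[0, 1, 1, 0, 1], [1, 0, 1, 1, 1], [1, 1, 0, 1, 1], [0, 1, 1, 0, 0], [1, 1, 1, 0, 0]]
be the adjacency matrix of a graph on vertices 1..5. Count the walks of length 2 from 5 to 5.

The number of length-2 walks from vertex 5 to vertex 5 is entry (5,5) of T², where T is the adjacency matrix.
T² = [[3, 2, 2, 2, 2], [2, 4, 3, 1, 2], [2, 3, 4, 1, 2], [2, 1, 1, 2, 2], [2, 2, 2, 2, 3]]

3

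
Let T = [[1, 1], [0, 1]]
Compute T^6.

[[1, 6], [0, 1]]

T = I + N where N = [[0, 1], [0, 0]] is strictly upper-triangular, so N^2 = 0.
(I + N)^6 = I + 6·N = [[1, 6], [0, 1]].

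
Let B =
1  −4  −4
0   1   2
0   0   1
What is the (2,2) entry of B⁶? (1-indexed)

1

B = I + N where N = [[0, −4, −4], [0, 0, 2], [0, 0, 0]] is strictly upper-triangular, so N³ = 0.
(I + N)⁶ = I + 6·N + 15·N² = [[1, −24, −144], [0, 1, 12], [0, 0, 1]].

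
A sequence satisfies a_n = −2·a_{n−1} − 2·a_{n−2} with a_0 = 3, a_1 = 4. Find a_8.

With companion matrix T = [[−2, −2], [1, 0]], [a_n, a_{n−1}]ᵀ = T·[a_{n−1}, a_{n−2}]ᵀ, so [a_8, a_7]ᵀ = T⁷·[a_1, a_0]ᵀ.
T⁷ = [[0, 16], [−8, −16]], giving [a_8, a_7]ᵀ = [[48], [−80]].

48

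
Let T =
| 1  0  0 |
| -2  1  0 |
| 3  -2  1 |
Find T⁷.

T = I + N where N = [[0, 0, 0], [-2, 0, 0], [3, -2, 0]] is strictly lower-triangular, so N³ = 0.
(I + N)⁷ = I + 7·N + 21·N² = [[1, 0, 0], [-14, 1, 0], [105, -14, 1]].

[[1, 0, 0], [-14, 1, 0], [105, -14, 1]]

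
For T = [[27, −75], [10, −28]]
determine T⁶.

[[−3261, 9975], [−1330, 4054]]

tr T = −1 and det T = −6, so the characteristic polynomial is λ² − (−1)λ + (−6) with roots 2 and −3.
Eigenvectors give P = [[−3, 5], [−1, 2]] with P⁻¹ = [[−2, 5], [−1, 3]], and T = P·diag(2, −3)·P⁻¹.
Then T⁶ = P·diag(64, 729)·P⁻¹ = [[−192, 3645], [−64, 1458]] · [[−2, 5], [−1, 3]] = [[−3261, 9975], [−1330, 4054]].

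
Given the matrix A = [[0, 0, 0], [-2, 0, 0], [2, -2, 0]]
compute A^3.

[[0, 0, 0], [0, 0, 0], [0, 0, 0]]

A is strictly triangular, hence nilpotent: A^3 = 0, so A^3 = 0.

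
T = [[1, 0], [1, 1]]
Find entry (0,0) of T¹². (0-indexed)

T = I + N where N = [[0, 0], [1, 0]] is strictly lower-triangular, so N² = 0.
(I + N)¹² = I + 12·N = [[1, 0], [12, 1]].

1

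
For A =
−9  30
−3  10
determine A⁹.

A² = A (a projection; rank 1, trace 1), so A⁹ = A.

[[−9, 30], [−3, 10]]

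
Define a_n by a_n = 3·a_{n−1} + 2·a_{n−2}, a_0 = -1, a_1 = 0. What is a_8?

-3526

With companion matrix B = [[3, 2], [1, 0]], [a_n, a_{n−1}]ᵀ = B·[a_{n−1}, a_{n−2}]ᵀ, so [a_8, a_7]ᵀ = B⁷·[a_1, a_0]ᵀ.
B⁷ = [[6279, 3526], [1763, 990]], giving [a_8, a_7]ᵀ = [[-3526], [-990]].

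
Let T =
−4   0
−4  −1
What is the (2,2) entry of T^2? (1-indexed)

1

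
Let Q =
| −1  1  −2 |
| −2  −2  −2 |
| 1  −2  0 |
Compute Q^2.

[[−3, 1, 0], [4, 6, 8], [3, 5, 2]]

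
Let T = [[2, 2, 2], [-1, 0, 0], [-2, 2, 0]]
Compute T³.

[[-20, 4, -4], [2, -8, -4], [0, -20, -12]]

T² = [[-2, 8, 4], [-2, -2, -2], [-6, -4, -4]]
T³ = [[-20, 4, -4], [2, -8, -4], [0, -20, -12]]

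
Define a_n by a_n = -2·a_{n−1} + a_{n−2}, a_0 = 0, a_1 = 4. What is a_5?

116

With companion matrix B = [[-2, 1], [1, 0]], [a_n, a_{n−1}]ᵀ = B·[a_{n−1}, a_{n−2}]ᵀ, so [a_5, a_4]ᵀ = B^4·[a_1, a_0]ᵀ.
B^4 = [[29, -12], [-12, 5]], giving [a_5, a_4]ᵀ = [[116], [-48]].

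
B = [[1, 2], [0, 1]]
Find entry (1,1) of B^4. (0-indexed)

B = I + N where N = [[0, 2], [0, 0]] is strictly upper-triangular, so N^2 = 0.
(I + N)^4 = I + 4·N = [[1, 8], [0, 1]].

1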